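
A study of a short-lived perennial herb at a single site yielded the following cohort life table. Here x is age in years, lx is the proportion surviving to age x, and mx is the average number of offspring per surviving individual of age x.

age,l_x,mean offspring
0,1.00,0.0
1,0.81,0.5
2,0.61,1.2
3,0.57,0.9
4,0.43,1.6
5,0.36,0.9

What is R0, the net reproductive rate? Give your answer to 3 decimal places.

2.662

lx·mx by age: 0, 0.405, 0.732, 0.513, 0.688, 0.324
R0 = Σ lx·mx = 2.662 → 2.662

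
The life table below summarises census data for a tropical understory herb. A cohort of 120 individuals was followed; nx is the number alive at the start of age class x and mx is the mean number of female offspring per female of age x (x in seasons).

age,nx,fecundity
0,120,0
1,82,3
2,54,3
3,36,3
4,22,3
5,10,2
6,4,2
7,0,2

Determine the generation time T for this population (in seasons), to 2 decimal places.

lx = nx/n0 = nx/120: 1, 0.68333…, 0.45, 0.3, 0.18333…, 0.08333…, 0.03333…, 0
lx·mx: 0, 2.05…, 1.35, 0.9, 0.55…, 0.166667…, 0.066667…, 0 → R0 = 5.083333…
x·lx·mx: 0, 2.05…, 2.7, 2.7, 2.2…, 0.833333…, 0.4…, 0 → Σ = 10.883333…
T = 10.883333… / 5.083333… = 2.140984… → 2.14

2.14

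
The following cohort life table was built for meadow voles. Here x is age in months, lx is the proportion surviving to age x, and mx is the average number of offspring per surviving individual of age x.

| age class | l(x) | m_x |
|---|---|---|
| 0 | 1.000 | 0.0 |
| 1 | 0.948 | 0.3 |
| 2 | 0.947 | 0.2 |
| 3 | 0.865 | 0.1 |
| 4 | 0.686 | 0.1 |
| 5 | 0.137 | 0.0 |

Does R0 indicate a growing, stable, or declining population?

declining

R0 = Σ lx·mx = 0 + 0.2844 + 0.1894 + 0.0865 + 0.0686 + 0 = 0.6289
R0 < 1, so the population is declining.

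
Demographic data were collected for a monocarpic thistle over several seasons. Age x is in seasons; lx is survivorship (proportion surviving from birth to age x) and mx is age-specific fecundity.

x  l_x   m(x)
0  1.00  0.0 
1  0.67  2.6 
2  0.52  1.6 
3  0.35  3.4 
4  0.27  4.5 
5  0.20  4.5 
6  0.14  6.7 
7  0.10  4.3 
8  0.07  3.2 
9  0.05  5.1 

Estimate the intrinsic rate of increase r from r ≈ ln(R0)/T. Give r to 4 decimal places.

R0 = Σ lx·mx = 0 + 1.742 + 0.832 + 1.19 + 1.215 + 0.9 + 0.938 + 0.43 + 0.224 + 0.255 = 7.726
Σ x·lx·mx = 29.061; T = 29.061/7.726 = 3.76145…
r ≈ ln(R0)/T = ln(7.726)/3.76145… = 0.543564… → 0.5436

0.5436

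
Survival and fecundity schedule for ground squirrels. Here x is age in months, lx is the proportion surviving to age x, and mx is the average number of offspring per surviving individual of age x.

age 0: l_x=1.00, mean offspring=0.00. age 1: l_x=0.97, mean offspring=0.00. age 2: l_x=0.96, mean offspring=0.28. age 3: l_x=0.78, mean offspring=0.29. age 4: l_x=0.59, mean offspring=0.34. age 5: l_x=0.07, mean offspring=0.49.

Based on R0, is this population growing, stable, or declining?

R0 = Σ lx·mx = 0 + 0 + 0.2688 + 0.2262 + 0.2006 + 0.0343 = 0.7299
R0 < 1, so the population is declining.

declining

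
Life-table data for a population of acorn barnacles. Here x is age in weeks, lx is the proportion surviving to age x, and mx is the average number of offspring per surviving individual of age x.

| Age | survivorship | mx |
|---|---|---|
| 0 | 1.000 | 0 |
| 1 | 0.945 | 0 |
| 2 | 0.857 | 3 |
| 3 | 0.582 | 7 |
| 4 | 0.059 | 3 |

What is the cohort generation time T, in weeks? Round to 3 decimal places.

2.649

lx·mx: 0, 0, 2.571, 4.074, 0.177 → R0 = 6.822
x·lx·mx: 0, 0, 5.142, 12.222, 0.708 → Σ = 18.072
T = 18.072 / 6.822 = 2.649077… → 2.649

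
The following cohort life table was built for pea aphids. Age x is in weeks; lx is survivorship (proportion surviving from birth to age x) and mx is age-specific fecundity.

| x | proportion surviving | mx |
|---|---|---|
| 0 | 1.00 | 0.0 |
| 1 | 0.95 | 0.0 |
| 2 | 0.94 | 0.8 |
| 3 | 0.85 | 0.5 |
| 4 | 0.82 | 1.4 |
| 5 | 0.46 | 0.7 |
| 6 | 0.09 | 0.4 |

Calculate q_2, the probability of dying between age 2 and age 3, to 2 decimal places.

q_2 = (l_2 − l_3) / l_2 = (0.94 − 0.85) / 0.94
     = 0.09 / 0.94 = 0.095745… → 0.10

0.10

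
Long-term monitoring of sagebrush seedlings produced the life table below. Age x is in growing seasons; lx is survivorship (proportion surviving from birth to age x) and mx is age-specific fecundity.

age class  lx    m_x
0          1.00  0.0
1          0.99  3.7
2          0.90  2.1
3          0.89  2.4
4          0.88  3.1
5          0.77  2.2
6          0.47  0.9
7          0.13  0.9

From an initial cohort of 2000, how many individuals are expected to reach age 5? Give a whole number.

1540

Expected survivors = N0 · l_5 = 2000 × 0.77 = 1540 → 1540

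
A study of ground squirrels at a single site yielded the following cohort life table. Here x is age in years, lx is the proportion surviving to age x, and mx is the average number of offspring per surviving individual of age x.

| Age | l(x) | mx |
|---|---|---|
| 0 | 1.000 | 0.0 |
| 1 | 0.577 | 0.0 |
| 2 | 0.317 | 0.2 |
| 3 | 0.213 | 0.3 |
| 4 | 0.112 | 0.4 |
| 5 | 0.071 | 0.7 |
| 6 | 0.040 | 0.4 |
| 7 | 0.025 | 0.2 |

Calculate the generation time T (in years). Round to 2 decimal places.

lx·mx: 0, 0, 0.0634, 0.0639, 0.0448, 0.0497, 0.016, 0.005 → R0 = 0.2428
x·lx·mx: 0, 0, 0.1268, 0.1917, 0.1792, 0.2485, 0.096, 0.035 → Σ = 0.8772
T = 0.8772 / 0.2428 = 3.61285… → 3.61

3.61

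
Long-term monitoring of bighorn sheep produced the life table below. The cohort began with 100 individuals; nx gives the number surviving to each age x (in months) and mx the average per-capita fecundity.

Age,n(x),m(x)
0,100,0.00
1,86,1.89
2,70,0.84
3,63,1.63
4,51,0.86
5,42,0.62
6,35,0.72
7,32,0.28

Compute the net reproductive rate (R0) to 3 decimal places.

4.281

lx = nx/n0 = nx/100: 1, 0.86, 0.7, 0.63, 0.51, 0.42, 0.35, 0.32
lx·mx by age: 0, 1.6254, 0.588, 1.0269, 0.4386, 0.2604, 0.252, 0.0896
R0 = Σ lx·mx = 4.2809 → 4.281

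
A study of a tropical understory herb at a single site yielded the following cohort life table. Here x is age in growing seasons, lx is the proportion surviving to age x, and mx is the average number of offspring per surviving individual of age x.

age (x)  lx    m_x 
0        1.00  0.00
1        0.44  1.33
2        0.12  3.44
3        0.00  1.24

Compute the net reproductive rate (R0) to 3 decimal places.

lx·mx by age: 0, 0.5852, 0.4128, 0
R0 = Σ lx·mx = 0.998 → 0.998

0.998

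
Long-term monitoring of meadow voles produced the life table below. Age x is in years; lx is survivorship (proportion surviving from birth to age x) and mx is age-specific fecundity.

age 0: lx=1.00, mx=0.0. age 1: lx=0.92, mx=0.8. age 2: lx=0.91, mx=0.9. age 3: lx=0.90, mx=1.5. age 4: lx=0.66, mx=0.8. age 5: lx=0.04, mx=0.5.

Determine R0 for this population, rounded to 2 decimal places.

lx·mx by age: 0, 0.736, 0.819, 1.35, 0.528, 0.02
R0 = Σ lx·mx = 3.453 → 3.45

3.45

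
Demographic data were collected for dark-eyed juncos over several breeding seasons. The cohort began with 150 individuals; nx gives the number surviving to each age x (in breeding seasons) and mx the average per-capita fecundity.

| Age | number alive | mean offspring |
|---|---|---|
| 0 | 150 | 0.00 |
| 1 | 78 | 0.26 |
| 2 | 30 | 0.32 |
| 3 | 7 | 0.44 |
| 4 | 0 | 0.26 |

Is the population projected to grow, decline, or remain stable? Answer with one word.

lx = nx/n0 = nx/150: 1, 0.52, 0.2, 0.04667…, 0
R0 = Σ lx·mx = 0 + 0.1352 + 0.064 + 0.020533… + 0 = 0.219733…
R0 < 1, so the population is declining.

declining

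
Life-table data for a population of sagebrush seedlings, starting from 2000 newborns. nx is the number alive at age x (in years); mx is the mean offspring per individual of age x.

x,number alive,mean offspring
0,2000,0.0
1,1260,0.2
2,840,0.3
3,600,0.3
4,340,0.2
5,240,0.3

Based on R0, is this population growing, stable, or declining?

lx = nx/n0 = nx/2000: 1, 0.63, 0.42, 0.3, 0.17, 0.12
R0 = Σ lx·mx = 0 + 0.126 + 0.126 + 0.09 + 0.034 + 0.036 = 0.412
R0 < 1, so the population is declining.

declining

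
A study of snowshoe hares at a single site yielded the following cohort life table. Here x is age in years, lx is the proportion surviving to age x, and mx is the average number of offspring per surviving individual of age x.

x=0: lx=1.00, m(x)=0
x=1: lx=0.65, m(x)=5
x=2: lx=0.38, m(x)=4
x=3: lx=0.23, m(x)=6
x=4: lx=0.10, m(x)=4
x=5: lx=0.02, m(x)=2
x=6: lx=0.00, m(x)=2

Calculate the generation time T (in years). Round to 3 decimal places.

1.856

lx·mx: 0, 3.25, 1.52, 1.38, 0.4, 0.04, 0 → R0 = 6.59
x·lx·mx: 0, 3.25, 3.04, 4.14, 1.6, 0.2, 0 → Σ = 12.23
T = 12.23 / 6.59 = 1.855842… → 1.856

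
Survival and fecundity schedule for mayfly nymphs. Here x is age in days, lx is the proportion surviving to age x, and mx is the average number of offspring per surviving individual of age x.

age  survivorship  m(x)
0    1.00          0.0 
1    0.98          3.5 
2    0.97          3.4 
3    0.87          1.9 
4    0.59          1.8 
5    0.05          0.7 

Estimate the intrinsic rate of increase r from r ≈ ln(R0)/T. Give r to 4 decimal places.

1.0983

R0 = Σ lx·mx = 0 + 3.43 + 3.298 + 1.653 + 1.062 + 0.035 = 9.478
Σ x·lx·mx = 19.408; T = 19.408/9.478 = 2.04769…
r ≈ ln(R0)/T = ln(9.478)/2.04769… = 1.098298… → 1.0983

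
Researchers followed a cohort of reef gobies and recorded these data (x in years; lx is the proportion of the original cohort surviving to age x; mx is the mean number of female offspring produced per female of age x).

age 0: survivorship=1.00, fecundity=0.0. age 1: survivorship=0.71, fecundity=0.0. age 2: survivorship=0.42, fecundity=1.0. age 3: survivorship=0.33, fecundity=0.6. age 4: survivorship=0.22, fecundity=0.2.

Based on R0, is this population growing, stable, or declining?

declining

R0 = Σ lx·mx = 0 + 0 + 0.42 + 0.198 + 0.044 = 0.662
R0 < 1, so the population is declining.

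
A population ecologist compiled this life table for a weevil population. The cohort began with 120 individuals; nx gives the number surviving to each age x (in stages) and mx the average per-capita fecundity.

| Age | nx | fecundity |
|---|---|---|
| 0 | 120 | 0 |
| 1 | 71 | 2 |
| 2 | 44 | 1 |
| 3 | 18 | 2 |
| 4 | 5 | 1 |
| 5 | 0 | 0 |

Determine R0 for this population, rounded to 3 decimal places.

lx = nx/n0 = nx/120: 1, 0.59167…, 0.36667…, 0.15, 0.04167…, 0
lx·mx by age: 0, 1.183333…, 0.366667…, 0.3, 0.041667…, 0
R0 = Σ lx·mx = 1.891667… → 1.892

1.892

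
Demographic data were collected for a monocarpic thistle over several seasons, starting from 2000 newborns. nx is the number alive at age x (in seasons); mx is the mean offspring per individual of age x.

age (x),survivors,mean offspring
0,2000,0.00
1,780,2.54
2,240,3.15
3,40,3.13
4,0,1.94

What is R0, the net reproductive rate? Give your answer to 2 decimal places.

lx = nx/n0 = nx/2000: 1, 0.39, 0.12, 0.02, 0
lx·mx by age: 0, 0.9906, 0.378, 0.0626, 0
R0 = Σ lx·mx = 1.4312 → 1.43

1.43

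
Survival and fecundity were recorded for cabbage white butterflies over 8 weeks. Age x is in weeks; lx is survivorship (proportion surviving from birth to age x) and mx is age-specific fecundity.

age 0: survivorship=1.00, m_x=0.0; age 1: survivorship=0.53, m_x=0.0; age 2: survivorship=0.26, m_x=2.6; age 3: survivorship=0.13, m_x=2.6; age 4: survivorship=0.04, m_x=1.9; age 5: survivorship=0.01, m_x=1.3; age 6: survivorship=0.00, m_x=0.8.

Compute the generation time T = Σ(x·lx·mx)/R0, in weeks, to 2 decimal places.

2.48

lx·mx: 0, 0, 0.676, 0.338, 0.076, 0.013, 0 → R0 = 1.103
x·lx·mx: 0, 0, 1.352, 1.014, 0.304, 0.065, 0 → Σ = 2.735
T = 2.735 / 1.103 = 2.479601… → 2.48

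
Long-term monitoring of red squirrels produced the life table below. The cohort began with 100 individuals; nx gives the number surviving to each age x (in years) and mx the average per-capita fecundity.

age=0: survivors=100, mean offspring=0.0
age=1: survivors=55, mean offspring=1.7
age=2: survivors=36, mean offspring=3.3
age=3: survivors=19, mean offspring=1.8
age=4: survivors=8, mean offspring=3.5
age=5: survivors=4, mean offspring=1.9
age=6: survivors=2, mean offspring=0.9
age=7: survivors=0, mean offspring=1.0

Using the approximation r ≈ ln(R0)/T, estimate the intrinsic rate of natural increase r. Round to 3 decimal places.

0.498

lx = nx/n0 = nx/100: 1, 0.55, 0.36, 0.19, 0.08, 0.04, 0.02, 0
R0 = Σ lx·mx = 0 + 0.935 + 1.188 + 0.342 + 0.28 + 0.076 + 0.018 + 0 = 2.839
Σ x·lx·mx = 5.945; T = 5.945/2.839 = 2.09405…
r ≈ ln(R0)/T = ln(2.839)/2.09405… = 0.49829… → 0.498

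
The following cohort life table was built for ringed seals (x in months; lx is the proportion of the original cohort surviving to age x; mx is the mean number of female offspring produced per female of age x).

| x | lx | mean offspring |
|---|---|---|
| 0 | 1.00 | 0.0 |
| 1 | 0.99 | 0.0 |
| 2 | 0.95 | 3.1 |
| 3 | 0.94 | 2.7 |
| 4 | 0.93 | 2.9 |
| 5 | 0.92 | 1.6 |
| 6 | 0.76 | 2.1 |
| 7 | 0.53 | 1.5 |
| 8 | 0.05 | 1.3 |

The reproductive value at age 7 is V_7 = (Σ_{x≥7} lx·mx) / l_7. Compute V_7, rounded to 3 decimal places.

1.623

lx·mx for x ≥ 7: 0.795, 0.065 → sum = 0.86
V_7 = 0.86 / l_7 = 0.86 / 0.53 = 1.622642… → 1.623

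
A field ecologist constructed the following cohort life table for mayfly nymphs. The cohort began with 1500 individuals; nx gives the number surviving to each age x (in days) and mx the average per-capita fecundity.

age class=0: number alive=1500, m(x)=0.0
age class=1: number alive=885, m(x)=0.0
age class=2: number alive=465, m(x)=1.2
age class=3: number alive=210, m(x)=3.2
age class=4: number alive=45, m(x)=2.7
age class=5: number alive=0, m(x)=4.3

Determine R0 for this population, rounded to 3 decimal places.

0.901

lx = nx/n0 = nx/1500: 1, 0.59, 0.31, 0.14, 0.03, 0
lx·mx by age: 0, 0, 0.372, 0.448, 0.081, 0
R0 = Σ lx·mx = 0.901 → 0.901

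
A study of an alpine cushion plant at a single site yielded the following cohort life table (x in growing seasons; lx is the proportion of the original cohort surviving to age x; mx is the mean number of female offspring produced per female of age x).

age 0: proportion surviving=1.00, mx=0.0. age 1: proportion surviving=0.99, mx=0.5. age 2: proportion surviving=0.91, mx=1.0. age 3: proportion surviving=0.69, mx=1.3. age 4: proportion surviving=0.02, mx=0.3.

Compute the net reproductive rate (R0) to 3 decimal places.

lx·mx by age: 0, 0.495, 0.91, 0.897, 0.006
R0 = Σ lx·mx = 2.308 → 2.308

2.308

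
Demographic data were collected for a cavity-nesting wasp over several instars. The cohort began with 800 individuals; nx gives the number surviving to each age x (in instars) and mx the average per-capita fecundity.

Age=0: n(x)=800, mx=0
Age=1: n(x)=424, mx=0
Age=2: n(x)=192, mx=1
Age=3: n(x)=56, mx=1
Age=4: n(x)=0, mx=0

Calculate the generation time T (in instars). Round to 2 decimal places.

2.23

lx = nx/n0 = nx/800: 1, 0.53, 0.24, 0.07, 0
lx·mx: 0, 0, 0.24, 0.07, 0 → R0 = 0.31
x·lx·mx: 0, 0, 0.48, 0.21, 0 → Σ = 0.69
T = 0.69 / 0.31 = 2.225806… → 2.23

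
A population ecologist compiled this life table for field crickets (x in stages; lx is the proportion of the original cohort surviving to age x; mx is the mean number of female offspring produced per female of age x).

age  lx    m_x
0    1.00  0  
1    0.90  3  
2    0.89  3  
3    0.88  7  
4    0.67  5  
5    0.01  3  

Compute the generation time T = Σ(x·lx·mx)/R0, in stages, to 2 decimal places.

lx·mx: 0, 2.7, 2.67, 6.16, 3.35, 0.03 → R0 = 14.91
x·lx·mx: 0, 2.7, 5.34, 18.48, 13.4, 0.15 → Σ = 40.07
T = 40.07 / 14.91 = 2.687458… → 2.69

2.69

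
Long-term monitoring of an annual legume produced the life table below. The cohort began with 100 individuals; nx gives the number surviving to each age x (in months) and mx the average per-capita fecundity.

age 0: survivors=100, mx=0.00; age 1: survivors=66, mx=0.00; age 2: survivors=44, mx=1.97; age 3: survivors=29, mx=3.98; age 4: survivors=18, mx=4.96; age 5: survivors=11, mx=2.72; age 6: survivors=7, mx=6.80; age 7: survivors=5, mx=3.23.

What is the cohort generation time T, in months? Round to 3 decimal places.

lx = nx/n0 = nx/100: 1, 0.66, 0.44, 0.29, 0.18, 0.11, 0.07, 0.05
lx·mx: 0, 0, 0.8668, 1.1542, 0.8928, 0.2992, 0.476, 0.1615 → R0 = 3.8505
x·lx·mx: 0, 0, 1.7336, 3.4626, 3.5712, 1.496, 2.856, 1.1305 → Σ = 14.2499
T = 14.2499 / 3.8505 = 3.700792… → 3.701

3.701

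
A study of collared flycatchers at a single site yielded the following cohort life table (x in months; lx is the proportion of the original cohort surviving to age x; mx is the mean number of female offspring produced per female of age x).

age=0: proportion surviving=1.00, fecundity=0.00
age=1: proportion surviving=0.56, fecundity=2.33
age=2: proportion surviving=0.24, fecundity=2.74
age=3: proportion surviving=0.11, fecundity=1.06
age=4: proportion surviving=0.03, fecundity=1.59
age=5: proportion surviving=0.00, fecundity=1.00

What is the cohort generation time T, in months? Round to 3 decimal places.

lx·mx: 0, 1.3048, 0.6576, 0.1166, 0.0477, 0 → R0 = 2.1267
x·lx·mx: 0, 1.3048, 1.3152, 0.3498, 0.1908, 0 → Σ = 3.1606
T = 3.1606 / 2.1267 = 1.486152… → 1.486

1.486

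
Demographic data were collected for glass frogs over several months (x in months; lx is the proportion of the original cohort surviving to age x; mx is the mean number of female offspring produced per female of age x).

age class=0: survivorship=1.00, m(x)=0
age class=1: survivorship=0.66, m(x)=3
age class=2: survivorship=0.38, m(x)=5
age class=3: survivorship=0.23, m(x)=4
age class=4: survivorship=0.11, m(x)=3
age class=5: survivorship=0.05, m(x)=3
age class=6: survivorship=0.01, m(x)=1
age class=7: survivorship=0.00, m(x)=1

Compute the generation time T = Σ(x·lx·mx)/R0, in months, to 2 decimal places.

lx·mx: 0, 1.98, 1.9, 0.92, 0.33, 0.15, 0.01, 0 → R0 = 5.29
x·lx·mx: 0, 1.98, 3.8, 2.76, 1.32, 0.75, 0.06, 0 → Σ = 10.67
T = 10.67 / 5.29 = 2.017013… → 2.02

2.02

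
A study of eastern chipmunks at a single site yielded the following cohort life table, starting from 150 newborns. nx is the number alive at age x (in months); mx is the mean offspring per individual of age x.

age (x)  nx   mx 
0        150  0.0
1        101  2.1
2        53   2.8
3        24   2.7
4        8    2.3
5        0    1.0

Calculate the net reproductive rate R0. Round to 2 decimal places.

2.96

lx = nx/n0 = nx/150: 1, 0.67333…, 0.35333…, 0.16, 0.05333…, 0
lx·mx by age: 0, 1.414…, 0.989333…, 0.432, 0.122667…, 0
R0 = Σ lx·mx = 2.958… → 2.96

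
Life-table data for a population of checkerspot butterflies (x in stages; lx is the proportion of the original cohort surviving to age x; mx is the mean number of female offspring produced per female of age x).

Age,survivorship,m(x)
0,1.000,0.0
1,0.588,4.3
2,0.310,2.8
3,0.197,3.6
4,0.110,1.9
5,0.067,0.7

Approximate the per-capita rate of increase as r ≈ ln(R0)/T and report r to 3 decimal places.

R0 = Σ lx·mx = 0 + 2.5284 + 0.868 + 0.7092 + 0.209 + 0.0469 = 4.3615
Σ x·lx·mx = 7.4625; T = 7.4625/4.3615 = 1.71099…
r ≈ ln(R0)/T = ln(4.3615)/1.71099… = 0.8608… → 0.861

0.861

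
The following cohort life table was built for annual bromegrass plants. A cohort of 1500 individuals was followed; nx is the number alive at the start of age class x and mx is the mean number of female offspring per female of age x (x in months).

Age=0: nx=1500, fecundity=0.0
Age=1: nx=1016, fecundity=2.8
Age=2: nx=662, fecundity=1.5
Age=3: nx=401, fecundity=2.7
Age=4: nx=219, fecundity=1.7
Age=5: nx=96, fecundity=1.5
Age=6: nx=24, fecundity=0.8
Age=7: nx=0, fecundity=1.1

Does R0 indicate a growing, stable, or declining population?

lx = nx/n0 = nx/1500: 1, 0.67733…, 0.44133…, 0.26733…, 0.146, 0.064, 0.016, 0
R0 = Σ lx·mx = 0 + 1.896533… + 0.662… + 0.7218… + 0.2482 + 0.096 + 0.0128 + 0 = 3.637333…
R0 > 1, so the population is growing.

growing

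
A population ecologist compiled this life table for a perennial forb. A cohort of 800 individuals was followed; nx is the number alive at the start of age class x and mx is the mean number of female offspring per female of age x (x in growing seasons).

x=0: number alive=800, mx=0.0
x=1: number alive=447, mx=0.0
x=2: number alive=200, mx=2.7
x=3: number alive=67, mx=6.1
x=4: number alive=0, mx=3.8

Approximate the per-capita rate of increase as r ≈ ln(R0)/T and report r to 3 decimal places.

0.070

lx = nx/n0 = nx/800: 1, 0.55875, 0.25, 0.08375, 0
R0 = Σ lx·mx = 0 + 0 + 0.675 + 0.51088… + 0 = 1.185875
Σ x·lx·mx = 2.882625; T = 2.882625/1.185875 = 2.4308…
r ≈ ln(R0)/T = ln(1.185875)/2.4308… = 0.07013… → 0.070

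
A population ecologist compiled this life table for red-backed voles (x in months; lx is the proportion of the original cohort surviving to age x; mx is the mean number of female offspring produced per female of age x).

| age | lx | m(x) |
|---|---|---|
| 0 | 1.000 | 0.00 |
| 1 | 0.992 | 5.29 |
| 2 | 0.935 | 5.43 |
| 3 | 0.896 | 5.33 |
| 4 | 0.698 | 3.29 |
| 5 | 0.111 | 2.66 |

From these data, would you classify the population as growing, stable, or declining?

R0 = Σ lx·mx = 0 + 5.24768 + 5.07705 + 4.77568 + 2.29642 + 0.29526 = 17.69209
R0 > 1, so the population is growing.

growing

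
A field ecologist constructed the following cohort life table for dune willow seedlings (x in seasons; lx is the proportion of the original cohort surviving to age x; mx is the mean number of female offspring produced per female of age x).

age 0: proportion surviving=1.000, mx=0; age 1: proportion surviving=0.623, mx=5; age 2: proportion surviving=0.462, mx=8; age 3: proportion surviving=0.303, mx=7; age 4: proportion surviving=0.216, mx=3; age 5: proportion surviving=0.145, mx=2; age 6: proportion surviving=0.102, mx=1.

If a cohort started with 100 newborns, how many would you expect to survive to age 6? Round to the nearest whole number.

Expected survivors = N0 · l_6 = 100 × 0.102 = 10.2 → 10

10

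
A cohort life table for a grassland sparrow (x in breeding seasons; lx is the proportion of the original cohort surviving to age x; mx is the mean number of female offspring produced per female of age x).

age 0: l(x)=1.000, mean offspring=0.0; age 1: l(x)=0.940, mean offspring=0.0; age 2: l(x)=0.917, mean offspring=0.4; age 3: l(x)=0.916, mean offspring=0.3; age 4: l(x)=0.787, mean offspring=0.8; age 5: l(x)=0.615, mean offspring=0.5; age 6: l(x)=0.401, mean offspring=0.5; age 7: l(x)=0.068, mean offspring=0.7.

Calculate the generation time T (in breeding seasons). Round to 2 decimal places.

3.91

lx·mx: 0, 0, 0.3668, 0.2748, 0.6296, 0.3075, 0.2005, 0.0476 → R0 = 1.8268
x·lx·mx: 0, 0, 0.7336, 0.8244, 2.5184, 1.5375, 1.203, 0.3332 → Σ = 7.1501
T = 7.1501 / 1.8268 = 3.914003… → 3.91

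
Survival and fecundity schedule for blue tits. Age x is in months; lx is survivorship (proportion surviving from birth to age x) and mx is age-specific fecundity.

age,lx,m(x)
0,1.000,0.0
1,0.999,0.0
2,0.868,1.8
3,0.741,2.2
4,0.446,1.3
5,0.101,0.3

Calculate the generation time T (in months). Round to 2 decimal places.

2.76

lx·mx: 0, 0, 1.5624, 1.6302, 0.5798, 0.0303 → R0 = 3.8027
x·lx·mx: 0, 0, 3.1248, 4.8906, 2.3192, 0.1515 → Σ = 10.4861
T = 10.4861 / 3.8027 = 2.757541… → 2.76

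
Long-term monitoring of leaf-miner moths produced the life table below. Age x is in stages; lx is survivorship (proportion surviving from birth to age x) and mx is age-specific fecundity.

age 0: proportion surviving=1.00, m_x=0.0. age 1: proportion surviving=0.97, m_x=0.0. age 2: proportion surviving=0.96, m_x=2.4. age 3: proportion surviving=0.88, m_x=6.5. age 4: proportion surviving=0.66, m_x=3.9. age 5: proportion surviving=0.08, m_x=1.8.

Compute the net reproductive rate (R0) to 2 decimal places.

lx·mx by age: 0, 0, 2.304, 5.72, 2.574, 0.144
R0 = Σ lx·mx = 10.742 → 10.74

10.74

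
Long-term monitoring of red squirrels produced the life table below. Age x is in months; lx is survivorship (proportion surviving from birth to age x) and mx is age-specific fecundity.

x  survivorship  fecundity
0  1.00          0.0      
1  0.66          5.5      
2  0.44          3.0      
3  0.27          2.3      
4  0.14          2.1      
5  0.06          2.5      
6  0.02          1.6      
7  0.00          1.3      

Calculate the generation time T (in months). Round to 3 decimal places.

1.695

lx·mx: 0, 3.63, 1.32, 0.621, 0.294, 0.15, 0.032, 0 → R0 = 6.047
x·lx·mx: 0, 3.63, 2.64, 1.863, 1.176, 0.75, 0.192, 0 → Σ = 10.251
T = 10.251 / 6.047 = 1.695221… → 1.695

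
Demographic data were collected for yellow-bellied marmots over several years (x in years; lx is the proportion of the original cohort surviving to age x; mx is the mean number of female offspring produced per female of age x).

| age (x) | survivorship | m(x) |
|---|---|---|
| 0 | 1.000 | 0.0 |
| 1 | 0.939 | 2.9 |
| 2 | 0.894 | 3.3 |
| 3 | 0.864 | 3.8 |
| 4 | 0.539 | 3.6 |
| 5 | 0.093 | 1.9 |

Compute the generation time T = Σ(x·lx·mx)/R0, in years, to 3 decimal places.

2.449

lx·mx: 0, 2.7231, 2.9502, 3.2832, 1.9404, 0.1767 → R0 = 11.0736
x·lx·mx: 0, 2.7231, 5.9004, 9.8496, 7.7616, 0.8835 → Σ = 27.1182
T = 27.1182 / 11.0736 = 2.448906… → 2.449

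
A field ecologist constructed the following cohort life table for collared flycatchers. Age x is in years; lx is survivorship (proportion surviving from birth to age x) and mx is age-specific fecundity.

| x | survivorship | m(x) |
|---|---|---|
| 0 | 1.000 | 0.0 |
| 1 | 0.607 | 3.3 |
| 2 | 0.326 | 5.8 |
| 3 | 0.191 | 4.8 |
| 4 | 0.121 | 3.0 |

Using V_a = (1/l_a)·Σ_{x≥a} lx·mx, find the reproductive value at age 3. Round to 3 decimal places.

6.701

lx·mx for x ≥ 3: 0.9168, 0.363 → sum = 1.2798
V_3 = 1.2798 / l_3 = 1.2798 / 0.191 = 6.700524… → 6.701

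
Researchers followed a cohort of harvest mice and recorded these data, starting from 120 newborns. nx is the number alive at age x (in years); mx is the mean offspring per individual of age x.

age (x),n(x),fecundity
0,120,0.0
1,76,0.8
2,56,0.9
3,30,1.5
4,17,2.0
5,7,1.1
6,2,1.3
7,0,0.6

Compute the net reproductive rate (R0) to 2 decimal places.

lx = nx/n0 = nx/120: 1, 0.63333…, 0.46667…, 0.25, 0.14167…, 0.05833…, 0.01667…, 0
lx·mx by age: 0, 0.506667…, 0.42…, 0.375, 0.283333…, 0.064167…, 0.021667…, 0
R0 = Σ lx·mx = 1.670833… → 1.67

1.67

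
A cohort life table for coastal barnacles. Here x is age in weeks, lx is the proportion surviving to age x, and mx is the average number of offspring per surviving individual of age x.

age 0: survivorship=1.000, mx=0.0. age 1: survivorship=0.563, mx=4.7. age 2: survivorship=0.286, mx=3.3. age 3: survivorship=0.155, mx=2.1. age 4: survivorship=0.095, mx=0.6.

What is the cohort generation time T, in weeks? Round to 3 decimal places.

lx·mx: 0, 2.6461, 0.9438, 0.3255, 0.057 → R0 = 3.9724
x·lx·mx: 0, 2.6461, 1.8876, 0.9765, 0.228 → Σ = 5.7382
T = 5.7382 / 3.9724 = 1.444517… → 1.445

1.445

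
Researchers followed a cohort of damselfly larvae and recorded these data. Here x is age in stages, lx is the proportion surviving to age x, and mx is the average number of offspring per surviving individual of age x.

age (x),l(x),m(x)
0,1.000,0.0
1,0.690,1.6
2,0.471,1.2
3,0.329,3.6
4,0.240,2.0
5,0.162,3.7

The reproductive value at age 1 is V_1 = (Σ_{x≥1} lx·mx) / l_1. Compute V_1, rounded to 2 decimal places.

lx·mx for x ≥ 1: 1.104, 0.5652, 1.1844, 0.48, 0.5994 → sum = 3.933
V_1 = 3.933 / l_1 = 3.933 / 0.69 = 5.7 → 5.70

5.70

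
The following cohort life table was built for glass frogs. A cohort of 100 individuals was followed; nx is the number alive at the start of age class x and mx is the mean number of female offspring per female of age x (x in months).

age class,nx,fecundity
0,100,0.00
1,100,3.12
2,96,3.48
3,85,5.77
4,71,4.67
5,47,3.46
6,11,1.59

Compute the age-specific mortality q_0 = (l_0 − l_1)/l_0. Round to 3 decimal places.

0.000

lx = nx/n0 = nx/100: 1, 1, 0.96, 0.85, 0.71, 0.47, 0.11
q_0 = (l_0 − l_1) / l_0 = (1 − 1) / 1
     = 0 / 1 = 0 → 0.000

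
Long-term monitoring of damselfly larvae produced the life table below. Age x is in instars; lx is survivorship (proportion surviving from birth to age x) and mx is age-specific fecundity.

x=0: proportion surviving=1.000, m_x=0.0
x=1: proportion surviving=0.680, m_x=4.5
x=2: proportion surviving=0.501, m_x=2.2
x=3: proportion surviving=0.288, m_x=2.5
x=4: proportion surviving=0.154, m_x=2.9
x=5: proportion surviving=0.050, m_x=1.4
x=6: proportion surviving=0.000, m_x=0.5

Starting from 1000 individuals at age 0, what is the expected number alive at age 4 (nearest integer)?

Expected survivors = N0 · l_4 = 1000 × 0.154 = 154 → 154

154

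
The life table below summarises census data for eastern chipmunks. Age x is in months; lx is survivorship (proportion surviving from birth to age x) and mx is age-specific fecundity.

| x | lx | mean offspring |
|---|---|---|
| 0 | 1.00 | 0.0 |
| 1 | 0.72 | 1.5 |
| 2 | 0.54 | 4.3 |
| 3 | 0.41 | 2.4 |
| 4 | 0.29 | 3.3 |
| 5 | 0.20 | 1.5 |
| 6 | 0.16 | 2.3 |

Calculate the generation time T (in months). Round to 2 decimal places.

lx·mx: 0, 1.08, 2.322, 0.984, 0.957, 0.3, 0.368 → R0 = 6.011
x·lx·mx: 0, 1.08, 4.644, 2.952, 3.828, 1.5, 2.208 → Σ = 16.212
T = 16.212 / 6.011 = 2.697055… → 2.70

2.70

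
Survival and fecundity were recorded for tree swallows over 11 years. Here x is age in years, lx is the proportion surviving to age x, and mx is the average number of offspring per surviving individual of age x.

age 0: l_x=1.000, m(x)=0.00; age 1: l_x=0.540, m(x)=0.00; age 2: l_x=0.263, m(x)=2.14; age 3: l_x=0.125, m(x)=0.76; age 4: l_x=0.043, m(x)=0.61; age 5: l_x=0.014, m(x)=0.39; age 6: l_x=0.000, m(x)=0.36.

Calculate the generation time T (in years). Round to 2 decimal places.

2.24

lx·mx: 0, 0, 0.56282, 0.095, 0.02623, 0.00546, 0 → R0 = 0.68951
x·lx·mx: 0, 0, 1.12564, 0.285, 0.10492, 0.0273, 0 → Σ = 1.54286
T = 1.54286 / 0.68951 = 2.237618… → 2.24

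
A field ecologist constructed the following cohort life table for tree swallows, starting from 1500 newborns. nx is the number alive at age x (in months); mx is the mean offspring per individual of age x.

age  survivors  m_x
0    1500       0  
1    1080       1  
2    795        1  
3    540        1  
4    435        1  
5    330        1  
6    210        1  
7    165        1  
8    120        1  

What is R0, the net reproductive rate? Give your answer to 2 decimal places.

2.45

lx = nx/n0 = nx/1500: 1, 0.72, 0.53, 0.36, 0.29, 0.22, 0.14, 0.11, 0.08
lx·mx by age: 0, 0.72, 0.53, 0.36, 0.29, 0.22, 0.14, 0.11, 0.08
R0 = Σ lx·mx = 2.45 → 2.45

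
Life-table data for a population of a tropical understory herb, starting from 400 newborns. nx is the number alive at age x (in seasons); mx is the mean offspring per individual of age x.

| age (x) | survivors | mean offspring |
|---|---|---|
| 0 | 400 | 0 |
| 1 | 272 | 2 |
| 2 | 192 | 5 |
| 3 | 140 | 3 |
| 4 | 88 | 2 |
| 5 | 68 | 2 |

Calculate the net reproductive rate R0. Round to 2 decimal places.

5.59

lx = nx/n0 = nx/400: 1, 0.68, 0.48, 0.35, 0.22, 0.17
lx·mx by age: 0, 1.36, 2.4, 1.05, 0.44, 0.34
R0 = Σ lx·mx = 5.59 → 5.59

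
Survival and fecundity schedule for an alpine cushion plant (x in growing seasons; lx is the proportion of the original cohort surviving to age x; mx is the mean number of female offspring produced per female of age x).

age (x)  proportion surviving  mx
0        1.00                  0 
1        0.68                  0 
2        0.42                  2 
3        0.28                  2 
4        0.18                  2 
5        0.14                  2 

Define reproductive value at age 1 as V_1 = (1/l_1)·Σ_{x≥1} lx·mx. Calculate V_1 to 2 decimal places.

3.00

lx·mx for x ≥ 1: 0, 0.84, 0.56, 0.36, 0.28 → sum = 2.04
V_1 = 2.04 / l_1 = 2.04 / 0.68 = 3 → 3.00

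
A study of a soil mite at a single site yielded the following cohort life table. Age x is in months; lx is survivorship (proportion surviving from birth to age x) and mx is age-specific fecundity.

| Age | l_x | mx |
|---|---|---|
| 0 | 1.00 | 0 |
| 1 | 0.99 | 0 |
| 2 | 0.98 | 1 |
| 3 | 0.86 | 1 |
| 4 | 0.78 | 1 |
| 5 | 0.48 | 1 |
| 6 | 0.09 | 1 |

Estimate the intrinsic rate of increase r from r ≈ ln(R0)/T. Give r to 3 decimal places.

R0 = Σ lx·mx = 0 + 0 + 0.98 + 0.86 + 0.78 + 0.48 + 0.09 = 3.19
Σ x·lx·mx = 10.6; T = 10.6/3.19 = 3.32288…
r ≈ ln(R0)/T = ln(3.19)/3.32288… = 0.3491… → 0.349

0.349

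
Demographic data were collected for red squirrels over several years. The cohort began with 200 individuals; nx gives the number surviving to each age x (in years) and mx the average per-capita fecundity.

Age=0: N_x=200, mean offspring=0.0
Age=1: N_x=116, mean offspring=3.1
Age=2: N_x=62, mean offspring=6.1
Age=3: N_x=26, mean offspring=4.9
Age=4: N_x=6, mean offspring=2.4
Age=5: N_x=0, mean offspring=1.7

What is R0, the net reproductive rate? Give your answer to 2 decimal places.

lx = nx/n0 = nx/200: 1, 0.58, 0.31, 0.13, 0.03, 0
lx·mx by age: 0, 1.798, 1.891, 0.637, 0.072, 0
R0 = Σ lx·mx = 4.398 → 4.40

4.40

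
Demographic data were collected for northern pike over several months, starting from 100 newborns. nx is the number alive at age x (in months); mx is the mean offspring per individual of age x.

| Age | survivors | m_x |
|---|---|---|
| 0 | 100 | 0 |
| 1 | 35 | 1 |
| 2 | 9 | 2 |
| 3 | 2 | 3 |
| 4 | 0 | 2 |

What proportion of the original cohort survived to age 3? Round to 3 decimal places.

0.020

l_3 = n_3/n_0 = 2/100 = 0.02 → 0.020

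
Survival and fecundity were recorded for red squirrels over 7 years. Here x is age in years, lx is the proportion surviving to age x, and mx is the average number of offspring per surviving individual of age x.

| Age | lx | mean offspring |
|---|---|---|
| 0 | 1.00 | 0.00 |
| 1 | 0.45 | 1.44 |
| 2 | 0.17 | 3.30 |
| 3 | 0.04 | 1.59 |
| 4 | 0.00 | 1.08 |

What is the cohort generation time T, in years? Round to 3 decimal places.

lx·mx: 0, 0.648, 0.561, 0.0636, 0 → R0 = 1.2726
x·lx·mx: 0, 0.648, 1.122, 0.1908, 0 → Σ = 1.9608
T = 1.9608 / 1.2726 = 1.540783… → 1.541

1.541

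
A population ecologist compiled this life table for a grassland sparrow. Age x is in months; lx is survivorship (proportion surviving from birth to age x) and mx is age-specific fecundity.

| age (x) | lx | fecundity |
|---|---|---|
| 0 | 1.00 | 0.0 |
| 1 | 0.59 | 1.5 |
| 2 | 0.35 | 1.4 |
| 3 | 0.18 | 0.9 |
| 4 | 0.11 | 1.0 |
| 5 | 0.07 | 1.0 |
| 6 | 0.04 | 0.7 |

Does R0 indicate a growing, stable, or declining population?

growing

R0 = Σ lx·mx = 0 + 0.885 + 0.49 + 0.162 + 0.11 + 0.07 + 0.028 = 1.745
R0 > 1, so the population is growing.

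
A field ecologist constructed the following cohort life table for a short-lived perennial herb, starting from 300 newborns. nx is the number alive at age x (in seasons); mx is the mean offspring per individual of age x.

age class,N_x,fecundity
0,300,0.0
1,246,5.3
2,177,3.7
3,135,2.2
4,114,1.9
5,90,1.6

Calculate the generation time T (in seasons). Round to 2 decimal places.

1.95

lx = nx/n0 = nx/300: 1, 0.82, 0.59, 0.45, 0.38, 0.3
lx·mx: 0, 4.346, 2.183, 0.99, 0.722, 0.48 → R0 = 8.721
x·lx·mx: 0, 4.346, 4.366, 2.97, 2.888, 2.4 → Σ = 16.97
T = 16.97 / 8.721 = 1.945878… → 1.95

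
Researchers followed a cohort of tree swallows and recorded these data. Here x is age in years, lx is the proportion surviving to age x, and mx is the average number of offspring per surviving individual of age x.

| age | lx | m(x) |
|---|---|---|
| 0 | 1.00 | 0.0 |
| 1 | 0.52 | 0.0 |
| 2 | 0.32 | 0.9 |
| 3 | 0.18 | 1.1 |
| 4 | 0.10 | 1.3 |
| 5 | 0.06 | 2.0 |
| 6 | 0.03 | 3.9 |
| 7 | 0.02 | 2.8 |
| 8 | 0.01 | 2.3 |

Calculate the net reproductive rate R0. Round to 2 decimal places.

0.93

lx·mx by age: 0, 0, 0.288, 0.198, 0.13, 0.12, 0.117, 0.056, 0.023
R0 = Σ lx·mx = 0.932 → 0.93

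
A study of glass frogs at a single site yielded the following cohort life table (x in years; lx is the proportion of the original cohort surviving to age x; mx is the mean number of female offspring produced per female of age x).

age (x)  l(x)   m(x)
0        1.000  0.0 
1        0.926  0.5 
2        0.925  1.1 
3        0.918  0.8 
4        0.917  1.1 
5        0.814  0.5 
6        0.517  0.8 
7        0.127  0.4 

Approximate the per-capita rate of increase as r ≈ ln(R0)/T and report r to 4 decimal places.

0.4242

R0 = Σ lx·mx = 0 + 0.463 + 1.0175 + 0.7344 + 1.0087 + 0.407 + 0.4136 + 0.0508 = 4.095
Σ x·lx·mx = 13.6082; T = 13.6082/4.095 = 3.32313…
r ≈ ln(R0)/T = ln(4.095)/3.32313… = 0.424229… → 0.4242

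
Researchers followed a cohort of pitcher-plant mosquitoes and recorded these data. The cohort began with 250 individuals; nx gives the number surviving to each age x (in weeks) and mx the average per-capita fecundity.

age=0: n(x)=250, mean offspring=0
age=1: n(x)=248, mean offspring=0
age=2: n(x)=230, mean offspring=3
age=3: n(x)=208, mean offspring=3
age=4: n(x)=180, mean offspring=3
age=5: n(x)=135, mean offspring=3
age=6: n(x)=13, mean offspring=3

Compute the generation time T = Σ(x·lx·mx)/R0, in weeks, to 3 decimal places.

3.338

lx = nx/n0 = nx/250: 1, 0.992, 0.92, 0.832, 0.72, 0.54, 0.052
lx·mx: 0, 0, 2.76, 2.496, 2.16, 1.62, 0.156 → R0 = 9.192
x·lx·mx: 0, 0, 5.52, 7.488, 8.64, 8.1, 0.936 → Σ = 30.684
T = 30.684 / 9.192 = 3.33812… → 3.338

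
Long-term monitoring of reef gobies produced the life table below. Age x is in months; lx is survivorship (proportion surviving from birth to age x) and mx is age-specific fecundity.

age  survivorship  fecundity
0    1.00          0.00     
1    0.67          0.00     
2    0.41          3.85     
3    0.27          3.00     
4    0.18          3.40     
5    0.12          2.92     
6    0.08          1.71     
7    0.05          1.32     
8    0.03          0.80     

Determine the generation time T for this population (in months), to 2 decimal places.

lx·mx: 0, 0, 1.5785, 0.81, 0.612, 0.3504, 0.1368, 0.066, 0.024 → R0 = 3.5777
x·lx·mx: 0, 0, 3.157, 2.43, 2.448, 1.752, 0.8208, 0.462, 0.192 → Σ = 11.2618
T = 11.2618 / 3.5777 = 3.147777… → 3.15

3.15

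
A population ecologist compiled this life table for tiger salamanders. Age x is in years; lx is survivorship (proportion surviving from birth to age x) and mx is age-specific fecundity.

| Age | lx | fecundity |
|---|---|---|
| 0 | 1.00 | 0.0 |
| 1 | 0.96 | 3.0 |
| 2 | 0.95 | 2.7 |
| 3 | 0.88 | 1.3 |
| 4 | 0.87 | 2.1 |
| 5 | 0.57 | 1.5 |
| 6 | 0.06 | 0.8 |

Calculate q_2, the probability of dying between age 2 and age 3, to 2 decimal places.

0.07

q_2 = (l_2 − l_3) / l_2 = (0.95 − 0.88) / 0.95
     = 0.07 / 0.95 = 0.073684… → 0.07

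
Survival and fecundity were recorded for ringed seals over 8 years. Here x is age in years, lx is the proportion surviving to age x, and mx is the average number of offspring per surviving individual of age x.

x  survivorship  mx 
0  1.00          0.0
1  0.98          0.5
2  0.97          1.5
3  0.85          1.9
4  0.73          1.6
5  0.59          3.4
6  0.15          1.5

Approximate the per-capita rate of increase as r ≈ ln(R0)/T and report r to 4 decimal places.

R0 = Σ lx·mx = 0 + 0.49 + 1.455 + 1.615 + 1.168 + 2.006 + 0.225 = 6.959
Σ x·lx·mx = 24.297; T = 24.297/6.959 = 3.49145…
r ≈ ln(R0)/T = ln(6.959)/3.49145… = 0.555653… → 0.5557

0.5557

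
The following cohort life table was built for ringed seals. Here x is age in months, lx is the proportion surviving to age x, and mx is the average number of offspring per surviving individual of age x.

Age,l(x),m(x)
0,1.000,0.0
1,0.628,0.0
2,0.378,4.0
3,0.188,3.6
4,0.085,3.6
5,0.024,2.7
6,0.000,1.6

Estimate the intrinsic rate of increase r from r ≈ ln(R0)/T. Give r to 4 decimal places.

R0 = Σ lx·mx = 0 + 0 + 1.512 + 0.6768 + 0.306 + 0.0648 + 0 = 2.5596
Σ x·lx·mx = 6.6024; T = 6.6024/2.5596 = 2.57947…
r ≈ ln(R0)/T = ln(2.5596)/2.57947… = 0.364359… → 0.3644

0.3644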